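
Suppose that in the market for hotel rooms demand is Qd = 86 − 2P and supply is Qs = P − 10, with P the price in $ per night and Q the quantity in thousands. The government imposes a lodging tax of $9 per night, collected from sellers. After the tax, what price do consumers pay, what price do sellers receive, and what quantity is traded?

Before the tax: set 86 − 2P = P − 10 → P* = $32, Q* = 22.
With the tax collected from sellers, supply shifts: Qs = (P − 9) − 10.
New equilibrium: consumers pay $35, sellers receive $26, Q = 16. (Wedge: Pb − Ps = 9.)
The less price-elastic side of the market bears the larger share of a per-unit tax.

Consumers pay $35; sellers receive $26; quantity = 16.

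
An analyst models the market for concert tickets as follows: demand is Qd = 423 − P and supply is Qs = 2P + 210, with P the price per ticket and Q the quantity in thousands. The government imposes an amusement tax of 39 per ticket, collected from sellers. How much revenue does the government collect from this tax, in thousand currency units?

Before the tax: set 423 − P = 2P + 210 → P* = 71, Q* = 352.
With the tax collected from sellers, supply shifts: Qs = 2(P − 39) + 210.
Solving gives Q = 326 with consumers paying 97 and sellers receiving 58 (the 39 wedge).
Revenue = t · Q = 39 · 326 = 12714.

Tax revenue = 12714 thousand.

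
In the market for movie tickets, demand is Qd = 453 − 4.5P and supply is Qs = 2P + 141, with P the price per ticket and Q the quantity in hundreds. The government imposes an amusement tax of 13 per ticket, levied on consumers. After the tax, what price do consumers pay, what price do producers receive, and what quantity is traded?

Without the tax, 453 − 4.5P = 2P + 141 gives 6.5P = 312, so P* = 48 and Q* = 237.
With the tax collected from consumers, demand (in seller-price terms) shifts: Qd = 453 − 4.5(P + 13).
New equilibrium: consumers pay 52, producers receive 39, Q = 219. (Wedge: Pb − Ps = 13.)

Consumers pay 52; producers receive 39; quantity = 219.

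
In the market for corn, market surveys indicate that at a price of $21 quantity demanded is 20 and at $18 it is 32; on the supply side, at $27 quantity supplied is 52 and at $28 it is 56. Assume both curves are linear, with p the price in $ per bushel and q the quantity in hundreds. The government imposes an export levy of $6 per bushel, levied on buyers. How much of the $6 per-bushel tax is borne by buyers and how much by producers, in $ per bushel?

Buyers bear $3 per bushel; producers bear $3 per bushel.

Demand slope: (32 − 20)/(18 − 21) = -4, so qd = 104 − 4p.
Supply slope: (56 − 52)/(28 − 27) = 4, so qs = 4p − 56.
Before the tax: set 104 − 4p = 4p − 56 → p* = $20, q* = 24.
With the tax collected from buyers, demand (in seller-price terms) shifts: qd = 104 − 4(p + 6).
New equilibrium: buyers pay $23, producers receive $17, q = 12. (Wedge: pb − ps = 6.)
Burden on buyers: $3; on producers: $3. (They sum to $6.)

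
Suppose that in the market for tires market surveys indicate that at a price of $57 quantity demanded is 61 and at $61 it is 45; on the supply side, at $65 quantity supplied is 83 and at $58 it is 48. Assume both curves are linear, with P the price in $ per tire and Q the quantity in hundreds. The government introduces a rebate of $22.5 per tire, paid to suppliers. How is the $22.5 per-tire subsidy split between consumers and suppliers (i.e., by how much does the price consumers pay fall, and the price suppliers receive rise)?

Consumers gain $12.5 per tire; suppliers gain $10 per tire.

Demand slope: (45 − 61)/(61 − 57) = -4, so Qd = 289 − 4P.
Supply slope: (48 − 83)/(58 − 65) = 5, so Qs = 5P − 242.
Without the subsidy, 289 − 4P = 5P − 242 gives 9P = 531, so P* = $59 and Q* = 53.
With a per-unit subsidy paid to suppliers, each receives P + 22.5 per unit sold, so supply becomes Qs = 5(P + 22.5) − 242.
New equilibrium: consumers pay $46.5, suppliers receive $69, Q = 103. (Wedge: Pb − Ps = −22.5.)
Gain to consumers: $12.5; to suppliers: $10. (They sum to $22.5.)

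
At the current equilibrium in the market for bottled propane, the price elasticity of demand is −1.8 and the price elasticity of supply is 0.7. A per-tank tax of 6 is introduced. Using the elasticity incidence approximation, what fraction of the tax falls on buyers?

Incidence ratio: buyers' share ≈ εs / (εs + |εd|) = 0.7 / (0.7 + 1.8) = 0.28.
Supply is the less elastic side, so buyers bear the smaller share.

Buyers' share ≈ 0.28.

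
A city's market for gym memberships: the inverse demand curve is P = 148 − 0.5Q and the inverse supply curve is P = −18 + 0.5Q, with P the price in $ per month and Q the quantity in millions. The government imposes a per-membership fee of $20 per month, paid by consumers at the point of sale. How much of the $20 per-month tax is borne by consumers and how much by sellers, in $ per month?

Consumers bear $10 per month; sellers bear $10 per month.

Inverting to Q(P) form: Qd = 296 − 2P; Qs = 2P + 36.
Before the tax: set 296 − 2P = 2P + 36 → P* = $65, Q* = 166.
With the tax collected from consumers, demand (in seller-price terms) shifts: Qd = 296 − 2(P + 20).
Solving gives Q = 146 with consumers paying $75 and sellers receiving $55 (the $20 wedge).
Burden on consumers: $10; on sellers: $10. (They sum to $20.)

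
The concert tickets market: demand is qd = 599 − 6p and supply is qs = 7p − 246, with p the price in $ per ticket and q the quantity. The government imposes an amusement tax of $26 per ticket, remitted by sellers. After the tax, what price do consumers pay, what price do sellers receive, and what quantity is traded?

Consumers pay $79; sellers receive $53; quantity = 125.

Without the tax, 599 − 6p = 7p − 246 gives 13p = 845, so p* = $65 and q* = 209.
With the tax collected from sellers, supply shifts: qs = 7(p − 26) − 246.
Solving gives q = 125 with consumers paying $79 and sellers receiving $53 (the $26 wedge).
The less price-elastic side of the market bears the larger share of a per-unit tax.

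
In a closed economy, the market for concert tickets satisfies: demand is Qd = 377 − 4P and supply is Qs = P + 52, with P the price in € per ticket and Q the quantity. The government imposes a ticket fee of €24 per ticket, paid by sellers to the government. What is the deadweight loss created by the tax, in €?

Without the tax, 377 − 4P = P + 52 gives 5P = 325, so P* = €65 and Q* = 117.
With the tax collected from sellers, supply shifts: Qs = (P − 24) + 52.
Solving gives Q = 97.8 with consumers paying €69.8 and sellers receiving €45.8 (the €24 wedge).
Quantity falls by |ΔQ| = |117 − 97.8| = 19.2.
DWL = ½ · t · |ΔQ| = ½ · 24 · 19.2 = €230.4.

Deadweight loss = €230.4.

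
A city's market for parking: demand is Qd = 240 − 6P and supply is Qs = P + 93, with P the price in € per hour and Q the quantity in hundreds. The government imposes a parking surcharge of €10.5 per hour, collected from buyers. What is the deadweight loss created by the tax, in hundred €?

Without the tax, 240 − 6P = P + 93 gives 7P = 147, so P* = €21 and Q* = 114.
With the tax collected from buyers, demand (in seller-price terms) shifts: Qd = 240 − 6(P + 10.5).
Solving gives Q = 105 with buyers paying €22.5 and sellers receiving €12 (the €10.5 wedge).
Quantity falls by |ΔQ| = |114 − 105| = 9.
DWL = ½ · t · |ΔQ| = ½ · 10.5 · 9 = €47.25.

Deadweight loss = €47.25 hundred.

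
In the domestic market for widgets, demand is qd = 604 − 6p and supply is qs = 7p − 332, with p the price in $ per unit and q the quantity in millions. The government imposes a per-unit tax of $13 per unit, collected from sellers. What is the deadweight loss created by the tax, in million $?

Deadweight loss = $273 million.

Without the tax, 604 − 6p = 7p − 332 gives 13p = 936, so p* = $72 and q* = 172.
With the tax collected from sellers, supply shifts: qs = 7(p − 13) − 332.
Solving gives q = 130 with consumers paying $79 and sellers receiving $66 (the $13 wedge).
Quantity falls by |ΔQ| = |172 − 130| = 42.
DWL = ½ · t · |ΔQ| = ½ · 13 · 42 = $273.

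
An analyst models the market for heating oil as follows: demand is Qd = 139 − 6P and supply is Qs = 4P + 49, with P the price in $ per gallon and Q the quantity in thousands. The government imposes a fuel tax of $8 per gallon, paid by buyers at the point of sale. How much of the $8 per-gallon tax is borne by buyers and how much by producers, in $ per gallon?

Without the tax, 139 − 6P = 4P + 49 gives 10P = 90, so P* = $9 and Q* = 85.
With the tax collected from buyers, demand (in seller-price terms) shifts: Qd = 139 − 6(P + 8).
Solving gives Q = 65.8 with buyers paying $12.2 and producers receiving $4.2 (the $8 wedge).
Burden on buyers: $3.2; on producers: $4.8. (They sum to $8.)

Buyers bear $3.2 per gallon; producers bear $4.8 per gallon.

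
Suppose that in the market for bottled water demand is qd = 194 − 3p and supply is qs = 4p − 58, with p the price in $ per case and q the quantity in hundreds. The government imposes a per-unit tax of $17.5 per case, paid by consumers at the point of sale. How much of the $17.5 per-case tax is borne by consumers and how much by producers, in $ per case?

Consumers bear $10 per case; producers bear $7.5 per case.

Without the tax, 194 − 3p = 4p − 58 gives 7p = 252, so p* = $36 and q* = 86.
With the tax collected from consumers, demand (in seller-price terms) shifts: qd = 194 − 3(p + 17.5).
New equilibrium: consumers pay $46, producers receive $28.5, q = 56. (Wedge: pb − ps = 17.5.)
Burden on consumers: $10; on producers: $7.5. (They sum to $17.5.)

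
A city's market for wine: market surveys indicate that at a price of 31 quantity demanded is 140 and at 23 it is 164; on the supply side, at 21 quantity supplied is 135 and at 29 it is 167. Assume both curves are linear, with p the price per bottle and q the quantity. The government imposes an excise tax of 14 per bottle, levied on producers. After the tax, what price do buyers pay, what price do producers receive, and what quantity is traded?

Buyers pay 34; producers receive 20; quantity = 131.

Demand slope: (164 − 140)/(23 − 31) = -3, so qd = 233 − 3p.
Supply slope: (167 − 135)/(29 − 21) = 4, so qs = 4p + 51.
Without the tax, 233 − 3p = 4p + 51 gives 7p = 182, so p* = 26 and q* = 155.
With the tax collected from producers, supply shifts: qs = 4(p − 14) + 51.
Solving gives q = 131 with buyers paying 34 and producers receiving 20 (the 14 wedge).
The less price-elastic side of the market bears the larger share of a per-unit tax.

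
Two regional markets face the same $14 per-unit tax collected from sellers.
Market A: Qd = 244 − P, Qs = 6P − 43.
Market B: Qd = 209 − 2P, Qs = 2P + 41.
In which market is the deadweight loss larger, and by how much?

Market B, by $14.

Market A: pre-tax P* = $41, Q* = 203; post-tax Q = 191; deadweight loss = $84.
Market B: pre-tax P* = $42, Q* = 125; post-tax Q = 111; deadweight loss = $98.
Difference: $84 vs $98 → market B is larger by $14.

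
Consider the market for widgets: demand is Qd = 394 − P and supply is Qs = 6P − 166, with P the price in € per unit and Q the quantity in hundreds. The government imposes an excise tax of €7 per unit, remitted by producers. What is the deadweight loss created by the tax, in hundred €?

Deadweight loss = €21 hundred.

Before the tax: set 394 − P = 6P − 166 → P* = €80, Q* = 314.
With the tax collected from producers, supply shifts: Qs = 6(P − 7) − 166.
New equilibrium: buyers pay €86, producers receive €79, Q = 308. (Wedge: Pb − Ps = 7.)
Quantity falls by |ΔQ| = |314 − 308| = 6.
DWL = ½ · t · |ΔQ| = ½ · 7 · 6 = €21.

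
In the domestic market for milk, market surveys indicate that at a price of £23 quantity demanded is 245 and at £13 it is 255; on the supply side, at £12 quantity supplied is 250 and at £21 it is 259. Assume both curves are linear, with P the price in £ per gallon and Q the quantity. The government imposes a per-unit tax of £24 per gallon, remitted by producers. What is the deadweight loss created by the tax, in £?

Demand slope: (255 − 245)/(13 − 23) = -1, so Qd = 268 − P.
Supply slope: (259 − 250)/(21 − 12) = 1, so Qs = P + 238.
Before the tax: set 268 − P = P + 238 → P* = £15, Q* = 253.
With the tax collected from producers, supply shifts: Qs = (P − 24) + 238.
Solving gives Q = 241 with buyers paying £27 and producers receiving £3 (the £24 wedge).
Quantity falls by |ΔQ| = |253 − 241| = 12.
DWL = ½ · t · |ΔQ| = ½ · 24 · 12 = £144.

Deadweight loss = £144.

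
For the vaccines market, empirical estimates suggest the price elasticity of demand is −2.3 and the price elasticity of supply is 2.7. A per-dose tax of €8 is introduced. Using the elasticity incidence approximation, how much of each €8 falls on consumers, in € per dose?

Consumers bear ≈ €4.32 per dose.

Incidence ratio: consumers' share ≈ εs / (εs + |εd|) = 2.7 / (2.7 + 2.3) = 0.54.
So consumers bear ≈ 0.54 × €8 = €4.32; suppliers bear €3.68.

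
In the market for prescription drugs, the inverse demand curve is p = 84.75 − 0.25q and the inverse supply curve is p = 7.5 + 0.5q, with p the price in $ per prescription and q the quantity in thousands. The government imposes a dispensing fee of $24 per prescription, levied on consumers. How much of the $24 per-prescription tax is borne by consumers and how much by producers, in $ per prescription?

Inverting to q(p) form: qd = 339 − 4p; qs = 2p − 15.
Before the tax: set 339 − 4p = 2p − 15 → p* = $59, q* = 103.
With the tax collected from consumers, demand (in seller-price terms) shifts: qd = 339 − 4(p + 24).
New equilibrium: consumers pay $67, producers receive $43, q = 71. (Wedge: pb − ps = 24.)
Burden on consumers: $8; on producers: $16. (They sum to $24.)

Consumers bear $8 per prescription; producers bear $16 per prescription.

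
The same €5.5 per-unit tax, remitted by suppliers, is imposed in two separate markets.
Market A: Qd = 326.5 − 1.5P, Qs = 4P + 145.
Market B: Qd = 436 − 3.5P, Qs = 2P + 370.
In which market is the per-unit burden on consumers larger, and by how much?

Market A, by €2.

Market A: pre-tax P* = €33, Q* = 277; post-tax Q = 271; per-unit burden on consumers = €4.
Market B: pre-tax P* = €12, Q* = 394; post-tax Q = 387; per-unit burden on consumers = €2.
Difference: €4 vs €2 → market A is larger by €2.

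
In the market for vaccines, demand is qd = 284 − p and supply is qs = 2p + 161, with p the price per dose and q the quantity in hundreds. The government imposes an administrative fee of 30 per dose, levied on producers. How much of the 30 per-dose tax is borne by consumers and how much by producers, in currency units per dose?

Before the tax: set 284 − p = 2p + 161 → p* = 41, q* = 243.
With the tax collected from producers, supply shifts: qs = 2(p − 30) + 161.
Solving gives q = 223 with consumers paying 61 and producers receiving 31 (the 30 wedge).
Burden on consumers: 20; on producers: 10. (They sum to 30.)
The less price-elastic side of the market bears the larger share of a per-unit tax.

Consumers bear 20 per dose; producers bear 10 per dose.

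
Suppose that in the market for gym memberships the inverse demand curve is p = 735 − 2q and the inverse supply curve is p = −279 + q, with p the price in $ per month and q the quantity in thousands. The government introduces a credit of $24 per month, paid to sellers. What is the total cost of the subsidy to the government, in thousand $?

Rewrite in direct form: qd = 367.5 − 0.5p and qs = p + 279.
Without the subsidy, 367.5 − 0.5p = p + 279 gives 1.5p = 88.5, so p* = $59 and q* = 338.
With a per-unit subsidy paid to sellers, each receives p + 24 per unit sold, so supply becomes qs = (p + 24) + 279.
Solving gives q = 346 with consumers paying $43 and sellers receiving $67 (the $24 wedge).
Outlay = t · Q = 24 · 346 = $8304.

Government outlay = $8304 thousand.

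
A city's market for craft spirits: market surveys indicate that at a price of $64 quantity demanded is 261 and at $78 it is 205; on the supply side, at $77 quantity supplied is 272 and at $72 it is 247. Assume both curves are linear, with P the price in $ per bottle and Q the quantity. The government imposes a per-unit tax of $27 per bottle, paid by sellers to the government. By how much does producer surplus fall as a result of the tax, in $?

Producer surplus falls by $2484.

Demand slope: (205 − 261)/(78 − 64) = -4, so Qd = 517 − 4P.
Supply slope: (247 − 272)/(72 − 77) = 5, so Qs = 5P − 113.
Without the tax, 517 − 4P = 5P − 113 gives 9P = 630, so P* = $70 and Q* = 237.
With the tax collected from sellers, supply shifts: Qs = 5(P − 27) − 113.
New equilibrium: buyers pay $85, sellers receive $58, Q = 177. (Wedge: Pb − Ps = 27.)
ΔPS is the trapezoid between Q = 177 and Q = 237 of height $12: ½ · (237 + 177) · 12 = $2484.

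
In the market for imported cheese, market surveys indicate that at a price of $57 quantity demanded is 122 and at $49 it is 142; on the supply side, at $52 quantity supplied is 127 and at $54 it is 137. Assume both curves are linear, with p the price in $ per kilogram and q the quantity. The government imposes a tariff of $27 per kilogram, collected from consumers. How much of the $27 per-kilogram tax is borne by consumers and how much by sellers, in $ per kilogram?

Demand slope: (142 − 122)/(49 − 57) = -2.5, so qd = 264.5 − 2.5p.
Supply slope: (137 − 127)/(54 − 52) = 5, so qs = 5p − 133.
Without the tax, 264.5 − 2.5p = 5p − 133 gives 7.5p = 397.5, so p* = $53 and q* = 132.
With the tax collected from consumers, demand (in seller-price terms) shifts: qd = 264.5 − 2.5(p + 27).
Solving gives q = 87 with consumers paying $71 and sellers receiving $44 (the $27 wedge).
Burden on consumers: $18; on sellers: $9. (They sum to $27.)
The less price-elastic side of the market bears the larger share of a per-unit tax.

Consumers bear $18 per kilogram; sellers bear $9 per kilogram.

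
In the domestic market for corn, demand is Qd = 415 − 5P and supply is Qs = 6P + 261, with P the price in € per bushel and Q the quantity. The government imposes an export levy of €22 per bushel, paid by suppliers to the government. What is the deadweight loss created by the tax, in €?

Deadweight loss = €660.

Before the tax: set 415 − 5P = 6P + 261 → P* = €14, Q* = 345.
With the tax collected from suppliers, supply shifts: Qs = 6(P − 22) + 261.
Solving gives Q = 285 with buyers paying €26 and suppliers receiving €4 (the €22 wedge).
Quantity falls by |ΔQ| = |345 − 285| = 60.
DWL = ½ · t · |ΔQ| = ½ · 22 · 60 = €660.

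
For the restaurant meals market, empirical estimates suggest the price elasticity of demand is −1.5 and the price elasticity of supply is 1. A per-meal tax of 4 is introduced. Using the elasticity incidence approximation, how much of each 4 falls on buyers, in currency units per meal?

Incidence ratio: buyers' share ≈ εs / (εs + |εd|) = 1 / (1 + 1.5) = 0.4.
So buyers bear ≈ 0.4 × 4 = 1.6; producers bear 2.4.

Buyers bear ≈ 1.6 per meal.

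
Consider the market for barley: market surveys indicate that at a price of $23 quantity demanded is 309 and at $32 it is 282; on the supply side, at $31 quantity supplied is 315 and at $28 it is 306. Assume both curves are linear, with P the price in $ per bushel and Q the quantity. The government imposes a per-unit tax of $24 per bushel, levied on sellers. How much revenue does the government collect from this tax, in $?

Demand slope: (282 − 309)/(32 − 23) = -3, so Qd = 378 − 3P.
Supply slope: (306 − 315)/(28 − 31) = 3, so Qs = 3P + 222.
Before the tax: set 378 − 3P = 3P + 222 → P* = $26, Q* = 300.
With the tax collected from sellers, supply shifts: Qs = 3(P − 24) + 222.
New equilibrium: buyers pay $38, sellers receive $14, Q = 264. (Wedge: Pb − Ps = 24.)
Revenue = t · Q = 24 · 264 = $6336.

Tax revenue = $6336.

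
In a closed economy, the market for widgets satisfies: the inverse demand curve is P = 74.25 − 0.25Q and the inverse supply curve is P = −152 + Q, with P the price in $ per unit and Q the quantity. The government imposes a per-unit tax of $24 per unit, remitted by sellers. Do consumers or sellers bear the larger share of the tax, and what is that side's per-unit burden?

Rewrite in direct form: Qd = 297 − 4P and Qs = P + 152.
Without the tax, 297 − 4P = P + 152 gives 5P = 145, so P* = $29 and Q* = 181.
With the tax collected from sellers, supply shifts: Qs = (P − 24) + 152.
Solving gives Q = 161.8 with consumers paying $33.8 and sellers receiving $9.8 (the $24 wedge).
Per-unit burden: consumers $4.8, sellers $19.2.
Sellers take the larger share because supply is less price-elastic here (demand slope 4 vs supply slope 1).
The less price-elastic side of the market bears the larger share of a per-unit tax.

Sellers bear the larger share: $19.2 per unit.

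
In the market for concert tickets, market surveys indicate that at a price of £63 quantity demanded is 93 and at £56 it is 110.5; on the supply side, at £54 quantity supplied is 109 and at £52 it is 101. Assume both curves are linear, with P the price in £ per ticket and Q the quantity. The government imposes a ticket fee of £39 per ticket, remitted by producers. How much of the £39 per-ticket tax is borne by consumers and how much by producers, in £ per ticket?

Demand slope: (110.5 − 93)/(56 − 63) = -2.5, so Qd = 250.5 − 2.5P.
Supply slope: (101 − 109)/(52 − 54) = 4, so Qs = 4P − 107.
Before the tax: set 250.5 − 2.5P = 4P − 107 → P* = £55, Q* = 113.
With the tax collected from producers, supply shifts: Qs = 4(P − 39) − 107.
New equilibrium: consumers pay £79, producers receive £40, Q = 53. (Wedge: Pb − Ps = 39.)
Burden on consumers: £24; on producers: £15. (They sum to £39.)
The less price-elastic side of the market bears the larger share of a per-unit tax.

Consumers bear £24 per ticket; producers bear £15 per ticket.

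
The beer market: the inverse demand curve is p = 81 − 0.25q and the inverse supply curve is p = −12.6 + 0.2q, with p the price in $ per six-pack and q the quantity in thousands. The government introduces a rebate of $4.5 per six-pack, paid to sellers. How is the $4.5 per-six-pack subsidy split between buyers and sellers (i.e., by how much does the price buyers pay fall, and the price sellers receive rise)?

Rewrite in direct form: qd = 324 − 4p and qs = 5p + 63.
Without the subsidy, 324 − 4p = 5p + 63 gives 9p = 261, so p* = $29 and q* = 208.
With a per-unit subsidy paid to sellers, each receives p + 4.5 per unit sold, so supply becomes qs = 5(p + 4.5) + 63.
New equilibrium: buyers pay $26.5, sellers receive $31, q = 218. (Wedge: pb − ps = −4.5.)
Gain to buyers: $2.5; to sellers: $2. (They sum to $4.5.)

Buyers gain $2.5 per six-pack; sellers gain $2 per six-pack.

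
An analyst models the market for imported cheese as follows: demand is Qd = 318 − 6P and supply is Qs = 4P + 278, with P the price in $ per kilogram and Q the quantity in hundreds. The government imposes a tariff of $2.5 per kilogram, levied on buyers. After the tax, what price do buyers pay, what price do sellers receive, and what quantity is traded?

Buyers pay $5; sellers receive $2.5; quantity = 288.

Without the tax, 318 − 6P = 4P + 278 gives 10P = 40, so P* = $4 and Q* = 294.
With the tax collected from buyers, demand (in seller-price terms) shifts: Qd = 318 − 6(P + 2.5).
New equilibrium: buyers pay $5, sellers receive $2.5, Q = 288. (Wedge: Pb − Ps = 2.5.)
The less price-elastic side of the market bears the larger share of a per-unit tax.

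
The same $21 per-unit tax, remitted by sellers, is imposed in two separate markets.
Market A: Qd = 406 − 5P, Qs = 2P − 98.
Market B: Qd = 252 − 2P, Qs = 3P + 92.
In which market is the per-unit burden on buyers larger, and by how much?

Market A: pre-tax P* = $72, Q* = 46; post-tax Q = 16; per-unit burden on buyers = $6.
Market B: pre-tax P* = $32, Q* = 188; post-tax Q = 162.8; per-unit burden on buyers = $12.6.
Difference: $6 vs $12.6 → market B is larger by $6.6.

Market B, by $6.6.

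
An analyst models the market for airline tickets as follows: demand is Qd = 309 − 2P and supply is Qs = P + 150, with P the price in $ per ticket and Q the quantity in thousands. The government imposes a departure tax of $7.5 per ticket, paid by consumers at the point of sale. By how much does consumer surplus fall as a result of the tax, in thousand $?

Without the tax, 309 − 2P = P + 150 gives 3P = 159, so P* = $53 and Q* = 203.
With the tax collected from consumers, demand (in seller-price terms) shifts: Qd = 309 − 2(P + 7.5).
Solving gives Q = 198 with consumers paying $55.5 and suppliers receiving $48 (the $7.5 wedge).
ΔCS is the trapezoid between Q = 198 and Q = 203 of height $2.5: ½ · (203 + 198) · 2.5 = $501.25.

Consumer surplus falls by $501.25 thousand.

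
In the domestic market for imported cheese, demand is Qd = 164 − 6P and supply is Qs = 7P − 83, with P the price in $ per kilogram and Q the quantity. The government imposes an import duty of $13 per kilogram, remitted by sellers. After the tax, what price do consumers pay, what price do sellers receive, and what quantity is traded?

Without the tax, 164 − 6P = 7P − 83 gives 13P = 247, so P* = $19 and Q* = 50.
With the tax collected from sellers, supply shifts: Qs = 7(P − 13) − 83.
Solving gives Q = 8 with consumers paying $26 and sellers receiving $13 (the $13 wedge).

Consumers pay $26; sellers receive $13; quantity = 8.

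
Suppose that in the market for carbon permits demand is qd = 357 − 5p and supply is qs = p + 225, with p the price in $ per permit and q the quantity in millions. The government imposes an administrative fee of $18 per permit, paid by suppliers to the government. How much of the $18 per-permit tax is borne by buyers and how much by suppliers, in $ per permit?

Without the tax, 357 − 5p = p + 225 gives 6p = 132, so p* = $22 and q* = 247.
With the tax collected from suppliers, supply shifts: qs = (p − 18) + 225.
New equilibrium: buyers pay $25, suppliers receive $7, q = 232. (Wedge: pb − ps = 18.)
Burden on buyers: $3; on suppliers: $15. (They sum to $18.)
The less price-elastic side of the market bears the larger share of a per-unit tax.

Buyers bear $3 per permit; suppliers bear $15 per permit.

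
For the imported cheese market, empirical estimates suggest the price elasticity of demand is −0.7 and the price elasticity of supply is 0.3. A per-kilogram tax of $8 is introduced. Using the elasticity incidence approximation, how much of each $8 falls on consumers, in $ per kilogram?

Incidence ratio: consumers' share ≈ εs / (εs + |εd|) = 0.3 / (0.3 + 0.7) = 0.3.
So consumers bear ≈ 0.3 × $8 = $2.4; sellers bear $5.6.

Consumers bear ≈ $2.4 per kilogram.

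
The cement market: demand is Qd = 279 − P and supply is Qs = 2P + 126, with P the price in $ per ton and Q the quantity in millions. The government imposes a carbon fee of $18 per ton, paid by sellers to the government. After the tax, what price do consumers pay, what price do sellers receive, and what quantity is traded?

Before the tax: set 279 − P = 2P + 126 → P* = $51, Q* = 228.
With the tax collected from sellers, supply shifts: Qs = 2(P − 18) + 126.
New equilibrium: consumers pay $63, sellers receive $45, Q = 216. (Wedge: Pb − Ps = 18.)
The less price-elastic side of the market bears the larger share of a per-unit tax.

Consumers pay $63; sellers receive $45; quantity = 216.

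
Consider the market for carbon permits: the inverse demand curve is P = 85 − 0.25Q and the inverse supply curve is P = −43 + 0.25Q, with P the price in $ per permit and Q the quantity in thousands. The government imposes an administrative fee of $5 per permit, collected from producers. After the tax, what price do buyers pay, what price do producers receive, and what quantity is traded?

Inverting to Q(P) form: Qd = 340 − 4P; Qs = 4P + 172.
Without the tax, 340 − 4P = 4P + 172 gives 8P = 168, so P* = $21 and Q* = 256.
With the tax collected from producers, supply shifts: Qs = 4(P − 5) + 172.
New equilibrium: buyers pay $23.5, producers receive $18.5, Q = 246. (Wedge: Pb − Ps = 5.)

Buyers pay $23.5; producers receive $18.5; quantity = 246.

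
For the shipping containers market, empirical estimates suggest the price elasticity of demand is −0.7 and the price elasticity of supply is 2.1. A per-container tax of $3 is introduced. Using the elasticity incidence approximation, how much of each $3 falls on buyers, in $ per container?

Buyers bear ≈ $2.25 per container.

Incidence ratio: buyers' share ≈ εs / (εs + |εd|) = 2.1 / (2.1 + 0.7) = 0.75.
So buyers bear ≈ 0.75 × $3 = $2.25; producers bear $0.75.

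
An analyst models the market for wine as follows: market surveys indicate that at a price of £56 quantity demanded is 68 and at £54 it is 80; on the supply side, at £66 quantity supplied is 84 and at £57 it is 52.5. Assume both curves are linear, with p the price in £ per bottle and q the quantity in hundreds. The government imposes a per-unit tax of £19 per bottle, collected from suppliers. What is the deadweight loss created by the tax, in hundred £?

Deadweight loss = £399 hundred.

Demand slope: (80 − 68)/(54 − 56) = -6, so qd = 404 − 6p.
Supply slope: (52.5 − 84)/(57 − 66) = 3.5, so qs = 3.5p − 147.
Without the tax, 404 − 6p = 3.5p − 147 gives 9.5p = 551, so p* = £58 and q* = 56.
With the tax collected from suppliers, supply shifts: qs = 3.5(p − 19) − 147.
Solving gives q = 14 with buyers paying £65 and suppliers receiving £46 (the £19 wedge).
Quantity falls by |ΔQ| = |56 − 14| = 42.
DWL = ½ · t · |ΔQ| = ½ · 19 · 42 = £399.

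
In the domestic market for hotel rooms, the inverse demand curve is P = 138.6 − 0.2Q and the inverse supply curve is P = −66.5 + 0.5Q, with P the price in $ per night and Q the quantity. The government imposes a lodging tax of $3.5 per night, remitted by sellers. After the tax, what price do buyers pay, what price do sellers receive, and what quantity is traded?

Inverting to Q(P) form: Qd = 693 − 5P; Qs = 2P + 133.
Before the tax: set 693 − 5P = 2P + 133 → P* = $80, Q* = 293.
With the tax collected from sellers, supply shifts: Qs = 2(P − 3.5) + 133.
Solving gives Q = 288 with buyers paying $81 and sellers receiving $77.5 (the $3.5 wedge).
The less price-elastic side of the market bears the larger share of a per-unit tax.

Buyers pay $81; sellers receive $77.5; quantity = 288.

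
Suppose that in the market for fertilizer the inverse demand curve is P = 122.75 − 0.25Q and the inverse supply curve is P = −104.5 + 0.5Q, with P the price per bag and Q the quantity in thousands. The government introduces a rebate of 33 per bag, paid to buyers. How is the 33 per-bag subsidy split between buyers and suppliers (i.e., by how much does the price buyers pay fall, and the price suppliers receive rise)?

Buyers gain 11 per bag; suppliers gain 22 per bag.

Inverting to Q(P) form: Qd = 491 − 4P; Qs = 2P + 209.
Before the subsidy: set 491 − 4P = 2P + 209 → P* = 47, Q* = 303.
With a per-unit subsidy paid to buyers, each effectively pays P − 33, so demand becomes Qd = 491 − 4(P − 33).
Solving gives Q = 347 with buyers paying 36 and suppliers receiving 69 (the 33 wedge).
Gain to buyers: 11; to suppliers: 22. (They sum to 33.)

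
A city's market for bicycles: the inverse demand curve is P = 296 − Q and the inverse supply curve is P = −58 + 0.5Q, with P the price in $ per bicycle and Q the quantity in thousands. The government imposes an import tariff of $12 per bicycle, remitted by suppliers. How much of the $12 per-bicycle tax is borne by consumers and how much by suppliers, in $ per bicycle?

Consumers bear $8 per bicycle; suppliers bear $4 per bicycle.

Inverting to Q(P) form: Qd = 296 − P; Qs = 2P + 116.
Before the tax: set 296 − P = 2P + 116 → P* = $60, Q* = 236.
With the tax collected from suppliers, supply shifts: Qs = 2(P − 12) + 116.
Solving gives Q = 228 with consumers paying $68 and suppliers receiving $56 (the $12 wedge).
Burden on consumers: $8; on suppliers: $4. (They sum to $12.)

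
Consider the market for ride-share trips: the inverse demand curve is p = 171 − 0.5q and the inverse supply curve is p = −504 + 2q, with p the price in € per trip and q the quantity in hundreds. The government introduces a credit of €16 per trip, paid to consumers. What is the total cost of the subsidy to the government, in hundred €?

Rewrite in direct form: qd = 342 − 2p and qs = 0.5p + 252.
Before the subsidy: set 342 − 2p = 0.5p + 252 → p* = €36, q* = 270.
With a per-unit subsidy paid to consumers, each effectively pays p − 16, so demand becomes qd = 342 − 2(p − 16).
New equilibrium: consumers pay €32.8, suppliers receive €48.8, q = 276.4. (Wedge: pb − ps = −16.)
Outlay = t · Q = 16 · 276.4 = €4422.4.

Government outlay = €4422.4 hundred.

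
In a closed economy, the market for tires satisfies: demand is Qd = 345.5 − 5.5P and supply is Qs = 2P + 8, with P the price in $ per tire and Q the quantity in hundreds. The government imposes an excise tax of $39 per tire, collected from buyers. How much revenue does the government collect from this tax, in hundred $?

Tax revenue = $1591.2 hundred.

Before the tax: set 345.5 − 5.5P = 2P + 8 → P* = $45, Q* = 98.
With the tax collected from buyers, demand (in seller-price terms) shifts: Qd = 345.5 − 5.5(P + 39).
New equilibrium: buyers pay $55.4, sellers receive $16.4, Q = 40.8. (Wedge: Pb − Ps = 39.)
Revenue = t · Q = 39 · 40.8 = $1591.2.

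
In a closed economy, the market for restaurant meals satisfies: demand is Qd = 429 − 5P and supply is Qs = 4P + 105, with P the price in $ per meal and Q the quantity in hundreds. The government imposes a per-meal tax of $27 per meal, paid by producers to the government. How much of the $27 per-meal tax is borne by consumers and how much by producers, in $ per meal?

Consumers bear $12 per meal; producers bear $15 per meal.

Without the tax, 429 − 5P = 4P + 105 gives 9P = 324, so P* = $36 and Q* = 249.
With the tax collected from producers, supply shifts: Qs = 4(P − 27) + 105.
Solving gives Q = 189 with consumers paying $48 and producers receiving $21 (the $27 wedge).
Burden on consumers: $12; on producers: $15. (They sum to $27.)
The less price-elastic side of the market bears the larger share of a per-unit tax.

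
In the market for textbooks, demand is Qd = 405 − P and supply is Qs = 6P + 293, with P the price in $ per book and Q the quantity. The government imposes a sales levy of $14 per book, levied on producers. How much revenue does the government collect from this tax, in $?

Without the tax, 405 − P = 6P + 293 gives 7P = 112, so P* = $16 and Q* = 389.
With the tax collected from producers, supply shifts: Qs = 6(P − 14) + 293.
Solving gives Q = 377 with buyers paying $28 and producers receiving $14 (the $14 wedge).
Revenue = t · Q = 14 · 377 = $5278.

Tax revenue = $5278.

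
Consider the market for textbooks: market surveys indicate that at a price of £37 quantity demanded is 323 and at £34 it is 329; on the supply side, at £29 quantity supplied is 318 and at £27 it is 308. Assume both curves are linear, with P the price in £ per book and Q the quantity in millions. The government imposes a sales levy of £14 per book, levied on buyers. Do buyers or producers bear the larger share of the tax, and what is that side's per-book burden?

Demand slope: (329 − 323)/(34 − 37) = -2, so Qd = 397 − 2P.
Supply slope: (308 − 318)/(27 − 29) = 5, so Qs = 5P + 173.
Before the tax: set 397 − 2P = 5P + 173 → P* = £32, Q* = 333.
With the tax collected from buyers, demand (in seller-price terms) shifts: Qd = 397 − 2(P + 14).
Solving gives Q = 313 with buyers paying £42 and producers receiving £28 (the £14 wedge).
Per-book burden: buyers £10, producers £4.
Buyers take the larger share because demand is less price-elastic here (demand slope 2 vs supply slope 5).

Buyers bear the larger share: £10 per book.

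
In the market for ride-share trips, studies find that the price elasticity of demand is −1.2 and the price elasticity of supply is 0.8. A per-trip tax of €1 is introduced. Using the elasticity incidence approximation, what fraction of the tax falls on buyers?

Incidence ratio: buyers' share ≈ εs / (εs + |εd|) = 0.8 / (0.8 + 1.2) = 0.4.
Supply is the less elastic side, so buyers bear the smaller share.

Buyers' share ≈ 0.4.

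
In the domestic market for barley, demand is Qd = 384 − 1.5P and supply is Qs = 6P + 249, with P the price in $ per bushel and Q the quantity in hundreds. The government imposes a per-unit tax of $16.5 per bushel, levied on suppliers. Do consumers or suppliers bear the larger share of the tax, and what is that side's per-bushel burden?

Consumers bear the larger share: $13.2 per bushel.

Without the tax, 384 − 1.5P = 6P + 249 gives 7.5P = 135, so P* = $18 and Q* = 357.
With the tax collected from suppliers, supply shifts: Qs = 6(P − 16.5) + 249.
New equilibrium: consumers pay $31.2, suppliers receive $14.7, Q = 337.2. (Wedge: Pb − Ps = 16.5.)
Per-bushel burden: consumers $13.2, suppliers $3.3.
Consumers take the larger share because demand is less price-elastic here (demand slope 1.5 vs supply slope 6).
The less price-elastic side of the market bears the larger share of a per-unit tax.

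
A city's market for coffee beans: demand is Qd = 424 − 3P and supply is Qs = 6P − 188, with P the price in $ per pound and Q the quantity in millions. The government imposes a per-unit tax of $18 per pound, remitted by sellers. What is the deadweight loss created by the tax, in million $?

Before the tax: set 424 − 3P = 6P − 188 → P* = $68, Q* = 220.
With the tax collected from sellers, supply shifts: Qs = 6(P − 18) − 188.
Solving gives Q = 184 with consumers paying $80 and sellers receiving $62 (the $18 wedge).
Quantity falls by |ΔQ| = |220 − 184| = 36.
DWL = ½ · t · |ΔQ| = ½ · 18 · 36 = $324.

Deadweight loss = $324 million.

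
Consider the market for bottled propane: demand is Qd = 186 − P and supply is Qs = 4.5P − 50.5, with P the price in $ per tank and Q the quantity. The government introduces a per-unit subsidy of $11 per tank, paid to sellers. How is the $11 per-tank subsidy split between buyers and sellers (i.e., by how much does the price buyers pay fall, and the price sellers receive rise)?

Without the subsidy, 186 − P = 4.5P − 50.5 gives 5.5P = 236.5, so P* = $43 and Q* = 143.
With a per-unit subsidy paid to sellers, each receives P + 11 per unit sold, so supply becomes Qs = 4.5(P + 11) − 50.5.
New equilibrium: buyers pay $34, sellers receive $45, Q = 152. (Wedge: Pb − Ps = −11.)
Gain to buyers: $9; to sellers: $2. (They sum to $11.)

Buyers gain $9 per tank; sellers gain $2 per tank.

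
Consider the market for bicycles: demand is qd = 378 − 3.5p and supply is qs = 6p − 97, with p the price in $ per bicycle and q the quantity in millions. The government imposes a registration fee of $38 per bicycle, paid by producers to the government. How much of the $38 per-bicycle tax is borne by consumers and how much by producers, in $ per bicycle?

Without the tax, 378 − 3.5p = 6p − 97 gives 9.5p = 475, so p* = $50 and q* = 203.
With the tax collected from producers, supply shifts: qs = 6(p − 38) − 97.
Solving gives q = 119 with consumers paying $74 and producers receiving $36 (the $38 wedge).
Burden on consumers: $24; on producers: $14. (They sum to $38.)

Consumers bear $24 per bicycle; producers bear $14 per bicycle.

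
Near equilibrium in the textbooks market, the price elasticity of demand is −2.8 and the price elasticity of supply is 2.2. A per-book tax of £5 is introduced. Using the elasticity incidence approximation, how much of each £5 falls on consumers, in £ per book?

Consumers bear ≈ £2.2 per book.

Incidence ratio: consumers' share ≈ εs / (εs + |εd|) = 2.2 / (2.2 + 2.8) = 0.44.
So consumers bear ≈ 0.44 × £5 = £2.2; producers bear £2.8.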